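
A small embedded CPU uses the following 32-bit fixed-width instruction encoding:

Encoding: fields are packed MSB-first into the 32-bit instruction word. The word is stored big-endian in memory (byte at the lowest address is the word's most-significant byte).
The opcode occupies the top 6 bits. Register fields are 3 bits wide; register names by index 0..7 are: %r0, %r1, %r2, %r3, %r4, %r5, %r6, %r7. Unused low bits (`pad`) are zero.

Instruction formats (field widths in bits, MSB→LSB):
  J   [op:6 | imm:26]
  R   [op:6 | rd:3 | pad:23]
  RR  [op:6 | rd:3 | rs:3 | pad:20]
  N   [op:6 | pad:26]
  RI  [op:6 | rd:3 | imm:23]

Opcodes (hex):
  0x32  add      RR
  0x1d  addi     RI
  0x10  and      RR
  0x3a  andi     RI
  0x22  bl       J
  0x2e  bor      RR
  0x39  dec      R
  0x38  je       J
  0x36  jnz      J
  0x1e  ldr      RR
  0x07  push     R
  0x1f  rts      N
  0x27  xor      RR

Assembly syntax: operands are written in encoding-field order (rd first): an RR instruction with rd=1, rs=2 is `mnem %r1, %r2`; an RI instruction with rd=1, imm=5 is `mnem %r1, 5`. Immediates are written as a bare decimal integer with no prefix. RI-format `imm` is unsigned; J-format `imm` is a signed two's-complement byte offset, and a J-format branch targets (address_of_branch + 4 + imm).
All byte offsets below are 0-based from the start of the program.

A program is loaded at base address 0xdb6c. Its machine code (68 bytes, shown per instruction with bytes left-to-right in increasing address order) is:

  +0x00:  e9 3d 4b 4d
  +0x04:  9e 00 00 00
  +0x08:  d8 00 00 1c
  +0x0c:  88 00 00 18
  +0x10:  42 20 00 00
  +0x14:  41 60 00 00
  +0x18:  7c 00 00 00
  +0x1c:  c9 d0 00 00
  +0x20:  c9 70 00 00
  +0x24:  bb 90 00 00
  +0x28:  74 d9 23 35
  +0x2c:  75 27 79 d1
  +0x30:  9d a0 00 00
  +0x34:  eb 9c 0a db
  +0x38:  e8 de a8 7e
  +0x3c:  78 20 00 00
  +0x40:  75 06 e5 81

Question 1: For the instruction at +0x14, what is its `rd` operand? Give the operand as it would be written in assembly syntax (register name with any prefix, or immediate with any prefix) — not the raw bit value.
%r2

+0x14: 41 60 00 00 ⇒ word 0x41600000 (big)
  top 6b → 0x10 → and [RR]
  rd@[25:23]=0x2 ⇒ %r2
  rs@[22:20]=0x6 ⇒ %r6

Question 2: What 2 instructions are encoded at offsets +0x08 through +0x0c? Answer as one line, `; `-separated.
jnz 28; bl 24

@+08  big-endian(d8 00 00 1c) = 0xd800001c
  op=0xd800001c>>26=0x36 ⇒ jnz (J)
  [25:0] imm=28 = 28
@+0c  big-endian(88 00 00 18) = 0x88000018
  op=0x88000018>>26=0x22 ⇒ bl (J)
  [25:0] imm=24 = 24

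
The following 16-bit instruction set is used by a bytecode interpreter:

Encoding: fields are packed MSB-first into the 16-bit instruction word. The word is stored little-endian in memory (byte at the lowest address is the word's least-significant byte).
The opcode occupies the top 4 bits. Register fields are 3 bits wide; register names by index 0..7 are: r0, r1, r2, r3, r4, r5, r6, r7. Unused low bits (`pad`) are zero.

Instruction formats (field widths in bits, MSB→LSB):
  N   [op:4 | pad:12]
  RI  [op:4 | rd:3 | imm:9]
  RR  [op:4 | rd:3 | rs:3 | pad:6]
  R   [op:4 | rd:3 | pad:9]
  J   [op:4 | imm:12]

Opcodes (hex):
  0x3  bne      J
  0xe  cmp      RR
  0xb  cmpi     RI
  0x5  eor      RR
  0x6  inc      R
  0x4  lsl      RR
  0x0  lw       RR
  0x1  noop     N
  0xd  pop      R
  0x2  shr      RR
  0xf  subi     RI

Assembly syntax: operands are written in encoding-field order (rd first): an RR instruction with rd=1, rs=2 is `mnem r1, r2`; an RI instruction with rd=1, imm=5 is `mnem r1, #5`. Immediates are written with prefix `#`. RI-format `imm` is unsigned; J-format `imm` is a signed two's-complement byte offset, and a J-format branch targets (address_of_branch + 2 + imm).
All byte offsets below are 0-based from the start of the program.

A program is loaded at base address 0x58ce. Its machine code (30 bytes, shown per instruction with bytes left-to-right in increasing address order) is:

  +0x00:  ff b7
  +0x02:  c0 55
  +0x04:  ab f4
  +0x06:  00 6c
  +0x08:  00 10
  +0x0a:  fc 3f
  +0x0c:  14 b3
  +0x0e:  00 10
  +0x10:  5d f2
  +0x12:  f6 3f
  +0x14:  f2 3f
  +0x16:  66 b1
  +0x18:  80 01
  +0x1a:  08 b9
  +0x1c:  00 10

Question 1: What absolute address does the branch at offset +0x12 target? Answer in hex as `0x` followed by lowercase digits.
[12] f6 3f → 0x3ff6
  opcode bits[15:12]=0x3: bne/J
  imm@[11:0]=0xff6 (s12→-10) ⇒ #-10
  target = base 0x58ce + off 0x12 + 2 + imm -10 = 0x58d8

0x58d8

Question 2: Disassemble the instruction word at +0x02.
eor r2, r7

[02] c0 55 → 0x55c0
  top 4b → 0x5 → eor [RR]
  rd@[11:9]=0x2 ⇒ r2
  rs@[8:6]=0x7 ⇒ r7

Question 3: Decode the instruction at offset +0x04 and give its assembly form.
[04] ab f4 → 0xf4ab
  opcode bits[15:12]=0xf: subi/RI
  rd@[11:9]=0x2 ⇒ r2
  imm@[8:0]=0xab ⇒ #171

subi r2, #171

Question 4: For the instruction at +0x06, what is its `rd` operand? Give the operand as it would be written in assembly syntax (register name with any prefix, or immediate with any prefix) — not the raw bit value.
off 0x06: read 00 6c as little → 0x6c00
  opcode bits[15:12]=0x6: inc/R
  rd: (w>>9)&0x7=0x6 → r6

r6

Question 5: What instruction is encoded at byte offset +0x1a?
cmpi r4, #264

+0x1a: 08 b9 ⇒ word 0xb908 (little)
  top 4b → 0xb → cmpi [RI]
  [11:9] rd=4 = r4
  [8:0] imm=264 = #264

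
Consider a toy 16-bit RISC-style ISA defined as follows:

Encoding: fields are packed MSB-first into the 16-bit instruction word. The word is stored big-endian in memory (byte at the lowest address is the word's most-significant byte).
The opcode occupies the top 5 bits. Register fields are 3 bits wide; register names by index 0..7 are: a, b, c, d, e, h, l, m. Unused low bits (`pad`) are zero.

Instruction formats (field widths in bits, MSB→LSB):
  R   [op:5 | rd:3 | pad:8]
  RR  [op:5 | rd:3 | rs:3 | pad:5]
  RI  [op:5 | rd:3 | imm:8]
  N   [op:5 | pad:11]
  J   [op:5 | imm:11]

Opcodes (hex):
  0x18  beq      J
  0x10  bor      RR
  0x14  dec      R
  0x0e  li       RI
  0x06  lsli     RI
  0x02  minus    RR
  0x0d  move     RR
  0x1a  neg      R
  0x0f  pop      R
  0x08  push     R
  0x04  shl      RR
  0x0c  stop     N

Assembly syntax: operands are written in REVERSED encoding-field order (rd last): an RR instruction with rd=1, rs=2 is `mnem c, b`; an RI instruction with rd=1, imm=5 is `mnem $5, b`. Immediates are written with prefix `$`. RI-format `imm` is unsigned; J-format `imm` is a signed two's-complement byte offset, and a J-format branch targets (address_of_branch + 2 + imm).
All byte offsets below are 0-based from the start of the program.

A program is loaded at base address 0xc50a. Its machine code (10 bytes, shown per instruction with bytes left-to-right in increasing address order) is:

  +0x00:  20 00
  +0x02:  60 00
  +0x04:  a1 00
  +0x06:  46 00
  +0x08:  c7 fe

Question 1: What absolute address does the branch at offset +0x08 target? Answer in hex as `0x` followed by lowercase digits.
0xc512

off 0x08: read c7 fe as big → 0xc7fe
  top 5b → 0x18 → beq [J]
  imm@[10:0]=0x7fe (s11→-2) ⇒ $-2
  target = base 0xc50a + off 0x08 + 2 + imm -2 = 0xc512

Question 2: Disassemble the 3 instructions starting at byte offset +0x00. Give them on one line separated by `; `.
shl a, a; stop; dec b

[00] 20 00 → 0x2000
  top 5b → 0x4 → shl [RR]
  rd@[10:8]=0x0 ⇒ a
  rs@[7:5]=0x0 ⇒ a
[02] 60 00 → 0x6000
  top 5b → 0xc → stop [N]
[04] a1 00 → 0xa100
  top 5b → 0x14 → dec [R]
  rd@[10:8]=0x1 ⇒ b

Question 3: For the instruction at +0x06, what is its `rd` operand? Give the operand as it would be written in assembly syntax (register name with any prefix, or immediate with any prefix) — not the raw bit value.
@+06  big-endian(46 00) = 0x4600
  top 5b → 0x8 → push [R]
  [10:8] rd=6 = l

l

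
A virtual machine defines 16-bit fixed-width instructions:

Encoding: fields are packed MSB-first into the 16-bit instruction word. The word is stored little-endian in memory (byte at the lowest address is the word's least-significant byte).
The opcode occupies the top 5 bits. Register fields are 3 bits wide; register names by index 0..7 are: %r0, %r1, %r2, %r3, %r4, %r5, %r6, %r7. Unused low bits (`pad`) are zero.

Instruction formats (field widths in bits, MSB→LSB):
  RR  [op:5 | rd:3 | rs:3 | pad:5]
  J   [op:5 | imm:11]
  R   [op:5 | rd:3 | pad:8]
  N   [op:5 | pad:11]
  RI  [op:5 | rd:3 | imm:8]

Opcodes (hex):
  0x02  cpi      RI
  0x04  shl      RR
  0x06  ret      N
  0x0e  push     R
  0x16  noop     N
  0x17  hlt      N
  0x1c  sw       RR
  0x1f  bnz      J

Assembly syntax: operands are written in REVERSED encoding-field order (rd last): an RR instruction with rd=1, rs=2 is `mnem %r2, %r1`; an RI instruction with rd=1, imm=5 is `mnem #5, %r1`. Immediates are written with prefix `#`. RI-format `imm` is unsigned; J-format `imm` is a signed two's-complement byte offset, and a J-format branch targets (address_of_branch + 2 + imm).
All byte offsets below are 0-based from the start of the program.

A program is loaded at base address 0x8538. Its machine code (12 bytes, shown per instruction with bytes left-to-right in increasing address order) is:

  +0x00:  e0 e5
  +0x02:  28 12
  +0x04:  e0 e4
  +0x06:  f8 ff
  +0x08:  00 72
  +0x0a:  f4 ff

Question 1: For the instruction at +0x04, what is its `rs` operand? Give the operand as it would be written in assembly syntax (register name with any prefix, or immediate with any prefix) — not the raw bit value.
@+04  little-endian(e0 e4) = 0xe4e0
  top 5b → 0x1c → sw [RR]
  [10:8] rd=4 = %r4
  [7:5] rs=7 = %r7

%r7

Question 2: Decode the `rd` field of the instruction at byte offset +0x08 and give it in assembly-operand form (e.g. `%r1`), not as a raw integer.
%r2

+0x08: 00 72 ⇒ word 0x7200 (little)
  top 5b → 0xe → push [R]
  [10:8] rd=2 = %r2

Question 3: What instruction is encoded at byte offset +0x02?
off 0x02: read 28 12 as little → 0x1228
  opcode bits[15:11]=0x2: cpi/RI
  rd: (w>>8)&0x7=0x2 → %r2
  imm: (w>>0)&0xff=0x28 → #40

cpi #40, %r2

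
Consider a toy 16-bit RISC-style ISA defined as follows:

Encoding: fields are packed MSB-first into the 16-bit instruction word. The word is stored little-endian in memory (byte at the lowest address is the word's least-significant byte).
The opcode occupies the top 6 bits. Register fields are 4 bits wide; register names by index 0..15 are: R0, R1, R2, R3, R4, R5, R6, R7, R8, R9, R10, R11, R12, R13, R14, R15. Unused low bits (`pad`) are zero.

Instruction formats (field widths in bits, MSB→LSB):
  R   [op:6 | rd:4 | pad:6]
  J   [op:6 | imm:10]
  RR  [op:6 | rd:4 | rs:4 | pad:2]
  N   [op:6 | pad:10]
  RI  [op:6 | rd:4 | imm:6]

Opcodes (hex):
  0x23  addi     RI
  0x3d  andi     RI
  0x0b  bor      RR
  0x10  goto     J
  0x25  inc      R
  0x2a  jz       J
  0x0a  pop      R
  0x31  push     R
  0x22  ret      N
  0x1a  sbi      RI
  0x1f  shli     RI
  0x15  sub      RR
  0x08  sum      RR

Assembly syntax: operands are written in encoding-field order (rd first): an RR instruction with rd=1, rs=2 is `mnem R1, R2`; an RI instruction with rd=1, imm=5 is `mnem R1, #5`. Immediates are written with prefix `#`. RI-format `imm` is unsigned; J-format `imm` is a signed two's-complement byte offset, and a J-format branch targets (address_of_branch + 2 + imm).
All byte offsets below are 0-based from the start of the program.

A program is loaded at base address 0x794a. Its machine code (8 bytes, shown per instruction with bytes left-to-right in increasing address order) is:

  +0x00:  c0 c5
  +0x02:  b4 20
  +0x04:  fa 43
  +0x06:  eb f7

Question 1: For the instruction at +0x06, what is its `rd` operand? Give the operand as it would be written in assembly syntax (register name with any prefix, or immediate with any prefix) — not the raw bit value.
R15

+0x06: eb f7 ⇒ word 0xf7eb (little)
  op=0xf7eb>>10=0x3d ⇒ andi (RI)
  rd: (w>>6)&0xf=0xf → R15
  imm: (w>>0)&0x3f=0x2b → #43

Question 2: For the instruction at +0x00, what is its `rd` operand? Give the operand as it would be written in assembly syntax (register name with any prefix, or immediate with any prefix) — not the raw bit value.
[00] c0 c5 → 0xc5c0
  top 6b → 0x31 → push [R]
  rd: (w>>6)&0xf=0x7 → R7

R7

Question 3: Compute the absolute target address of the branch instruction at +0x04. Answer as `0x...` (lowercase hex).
0x794a

[04] fa 43 → 0x43fa
  op=0x43fa>>10=0x10 ⇒ goto (J)
  imm: (w>>0)&0x3ff=0x3fa (s10→-6) → #-6
  target = base 0x794a + off 0x04 + 2 + imm -6 = 0x794a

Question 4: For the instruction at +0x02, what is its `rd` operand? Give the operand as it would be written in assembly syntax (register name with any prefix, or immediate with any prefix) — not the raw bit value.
R2

+0x02: b4 20 ⇒ word 0x20b4 (little)
  top 6b → 0x8 → sum [RR]
  [9:6] rd=2 = R2
  [5:2] rs=13 = R13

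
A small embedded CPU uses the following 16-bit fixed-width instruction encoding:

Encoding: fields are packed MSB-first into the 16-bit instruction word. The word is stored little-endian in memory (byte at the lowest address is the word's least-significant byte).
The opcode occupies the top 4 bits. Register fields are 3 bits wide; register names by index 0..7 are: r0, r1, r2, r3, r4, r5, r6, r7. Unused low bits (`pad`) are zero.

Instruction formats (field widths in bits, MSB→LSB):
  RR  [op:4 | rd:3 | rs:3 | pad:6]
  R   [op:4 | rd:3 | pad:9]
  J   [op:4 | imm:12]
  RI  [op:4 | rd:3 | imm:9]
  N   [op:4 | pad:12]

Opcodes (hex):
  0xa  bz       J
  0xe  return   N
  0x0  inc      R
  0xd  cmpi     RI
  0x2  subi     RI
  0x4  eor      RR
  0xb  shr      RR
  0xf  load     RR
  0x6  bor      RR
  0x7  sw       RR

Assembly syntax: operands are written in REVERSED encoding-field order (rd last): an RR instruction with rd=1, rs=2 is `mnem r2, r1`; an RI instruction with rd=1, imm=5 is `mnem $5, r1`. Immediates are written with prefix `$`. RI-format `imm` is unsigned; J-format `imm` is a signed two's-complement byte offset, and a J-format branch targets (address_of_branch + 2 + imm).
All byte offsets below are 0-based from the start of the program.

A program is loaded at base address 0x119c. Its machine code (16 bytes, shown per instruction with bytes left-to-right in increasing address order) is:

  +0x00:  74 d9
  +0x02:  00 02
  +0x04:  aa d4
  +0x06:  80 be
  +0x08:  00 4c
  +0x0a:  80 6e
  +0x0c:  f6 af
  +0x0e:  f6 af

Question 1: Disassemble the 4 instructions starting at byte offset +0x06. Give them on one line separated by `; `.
[06] 80 be → 0xbe80
  opcode bits[15:12]=0xb: shr/RR
  rd: (w>>9)&0x7=0x7 → r7
  rs: (w>>6)&0x7=0x2 → r2
[08] 00 4c → 0x4c00
  opcode bits[15:12]=0x4: eor/RR
  rd: (w>>9)&0x7=0x6 → r6
  rs: (w>>6)&0x7=0x0 → r0
[0a] 80 6e → 0x6e80
  opcode bits[15:12]=0x6: bor/RR
  rd: (w>>9)&0x7=0x7 → r7
  rs: (w>>6)&0x7=0x2 → r2
[0c] f6 af → 0xaff6
  opcode bits[15:12]=0xa: bz/J
  imm: (w>>0)&0xfff=0xff6 (s12→-10) → $-10

shr r2, r7; eor r0, r6; bor r2, r7; bz $-10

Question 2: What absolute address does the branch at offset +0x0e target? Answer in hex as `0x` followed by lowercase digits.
0x11a2

[0e] f6 af → 0xaff6
  top 4b → 0xa → bz [J]
  [11:0] imm=4086 (s12→-10) = $-10
  target = base 0x119c + off 0x0e + 2 + imm -10 = 0x11a2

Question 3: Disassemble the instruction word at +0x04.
cmpi $170, r2

+0x04: aa d4 ⇒ word 0xd4aa (little)
  opcode bits[15:12]=0xd: cmpi/RI
  rd@[11:9]=0x2 ⇒ r2
  imm@[8:0]=0xaa ⇒ $170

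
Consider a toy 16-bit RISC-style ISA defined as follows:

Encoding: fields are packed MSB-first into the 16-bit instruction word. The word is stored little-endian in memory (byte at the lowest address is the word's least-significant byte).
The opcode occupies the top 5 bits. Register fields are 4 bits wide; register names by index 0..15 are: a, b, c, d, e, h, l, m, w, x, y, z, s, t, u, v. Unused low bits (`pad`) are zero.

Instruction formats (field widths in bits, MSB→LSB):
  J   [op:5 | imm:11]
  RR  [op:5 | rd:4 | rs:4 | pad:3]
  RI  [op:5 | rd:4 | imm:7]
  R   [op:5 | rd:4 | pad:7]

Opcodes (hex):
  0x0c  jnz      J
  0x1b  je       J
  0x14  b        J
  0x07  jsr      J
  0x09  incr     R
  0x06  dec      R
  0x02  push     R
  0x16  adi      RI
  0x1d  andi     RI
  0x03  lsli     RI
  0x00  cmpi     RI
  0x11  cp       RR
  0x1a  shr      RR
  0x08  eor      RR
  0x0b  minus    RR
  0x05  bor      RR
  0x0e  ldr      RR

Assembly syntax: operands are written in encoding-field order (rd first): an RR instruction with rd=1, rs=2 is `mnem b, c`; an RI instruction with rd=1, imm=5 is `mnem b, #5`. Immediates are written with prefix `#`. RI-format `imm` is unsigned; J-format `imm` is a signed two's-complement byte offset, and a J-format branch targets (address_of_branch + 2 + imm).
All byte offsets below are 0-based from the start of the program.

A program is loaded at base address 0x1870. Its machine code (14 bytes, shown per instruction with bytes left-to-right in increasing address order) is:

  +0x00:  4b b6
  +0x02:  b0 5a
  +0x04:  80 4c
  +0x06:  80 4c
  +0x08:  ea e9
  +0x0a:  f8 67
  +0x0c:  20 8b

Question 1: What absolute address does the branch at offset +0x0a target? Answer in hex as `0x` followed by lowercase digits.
@+0a  little-endian(f8 67) = 0x67f8
  opcode bits[15:11]=0xc: jnz/J
  [10:0] imm=2040 (s11→-8) = #-8
  target = base 0x1870 + off 0x0a + 2 + imm -8 = 0x1874

0x1874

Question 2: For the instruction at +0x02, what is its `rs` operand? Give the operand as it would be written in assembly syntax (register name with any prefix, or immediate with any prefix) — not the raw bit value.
off 0x02: read b0 5a as little → 0x5ab0
  op=0x5ab0>>11=0xb ⇒ minus (RR)
  rd: (w>>7)&0xf=0x5 → h
  rs: (w>>3)&0xf=0x6 → l

l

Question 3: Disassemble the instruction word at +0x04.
@+04  little-endian(80 4c) = 0x4c80
  top 5b → 0x9 → incr [R]
  [10:7] rd=9 = x

incr x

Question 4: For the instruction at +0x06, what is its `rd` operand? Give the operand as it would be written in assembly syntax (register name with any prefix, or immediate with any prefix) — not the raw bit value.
x

+0x06: 80 4c ⇒ word 0x4c80 (little)
  opcode bits[15:11]=0x9: incr/R
  rd@[10:7]=0x9 ⇒ x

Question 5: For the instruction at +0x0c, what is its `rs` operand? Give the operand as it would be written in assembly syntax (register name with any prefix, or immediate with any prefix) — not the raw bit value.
@+0c  little-endian(20 8b) = 0x8b20
  top 5b → 0x11 → cp [RR]
  rd@[10:7]=0x6 ⇒ l
  rs@[6:3]=0x4 ⇒ e

e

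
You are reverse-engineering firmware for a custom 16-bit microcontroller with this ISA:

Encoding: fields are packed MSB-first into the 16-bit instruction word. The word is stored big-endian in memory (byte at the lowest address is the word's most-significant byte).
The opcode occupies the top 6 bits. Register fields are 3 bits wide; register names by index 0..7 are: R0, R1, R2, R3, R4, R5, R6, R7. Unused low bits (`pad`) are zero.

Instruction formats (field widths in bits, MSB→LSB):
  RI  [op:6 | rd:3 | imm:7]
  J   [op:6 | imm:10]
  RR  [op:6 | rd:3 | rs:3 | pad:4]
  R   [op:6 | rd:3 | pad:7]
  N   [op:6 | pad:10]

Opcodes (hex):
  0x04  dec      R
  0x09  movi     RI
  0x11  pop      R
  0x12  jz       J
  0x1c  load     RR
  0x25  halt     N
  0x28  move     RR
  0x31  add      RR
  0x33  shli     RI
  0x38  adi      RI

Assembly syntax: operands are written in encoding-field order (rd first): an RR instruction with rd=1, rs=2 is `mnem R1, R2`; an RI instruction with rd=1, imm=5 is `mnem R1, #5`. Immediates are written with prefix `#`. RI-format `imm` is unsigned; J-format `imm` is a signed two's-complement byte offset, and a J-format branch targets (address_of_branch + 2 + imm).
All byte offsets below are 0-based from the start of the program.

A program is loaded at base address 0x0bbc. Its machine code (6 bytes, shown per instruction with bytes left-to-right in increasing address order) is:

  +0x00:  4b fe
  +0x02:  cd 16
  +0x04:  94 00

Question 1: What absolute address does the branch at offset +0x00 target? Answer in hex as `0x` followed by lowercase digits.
0x0bbc

off 0x00: read 4b fe as big → 0x4bfe
  top 6b → 0x12 → jz [J]
  imm: (w>>0)&0x3ff=0x3fe (s10→-2) → #-2
  target = base 0x0bbc + off 0x00 + 2 + imm -2 = 0x0bbc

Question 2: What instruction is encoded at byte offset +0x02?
+0x02: cd 16 ⇒ word 0xcd16 (big)
  op=0xcd16>>10=0x33 ⇒ shli (RI)
  [9:7] rd=2 = R2
  [6:0] imm=22 = #22

shli R2, #22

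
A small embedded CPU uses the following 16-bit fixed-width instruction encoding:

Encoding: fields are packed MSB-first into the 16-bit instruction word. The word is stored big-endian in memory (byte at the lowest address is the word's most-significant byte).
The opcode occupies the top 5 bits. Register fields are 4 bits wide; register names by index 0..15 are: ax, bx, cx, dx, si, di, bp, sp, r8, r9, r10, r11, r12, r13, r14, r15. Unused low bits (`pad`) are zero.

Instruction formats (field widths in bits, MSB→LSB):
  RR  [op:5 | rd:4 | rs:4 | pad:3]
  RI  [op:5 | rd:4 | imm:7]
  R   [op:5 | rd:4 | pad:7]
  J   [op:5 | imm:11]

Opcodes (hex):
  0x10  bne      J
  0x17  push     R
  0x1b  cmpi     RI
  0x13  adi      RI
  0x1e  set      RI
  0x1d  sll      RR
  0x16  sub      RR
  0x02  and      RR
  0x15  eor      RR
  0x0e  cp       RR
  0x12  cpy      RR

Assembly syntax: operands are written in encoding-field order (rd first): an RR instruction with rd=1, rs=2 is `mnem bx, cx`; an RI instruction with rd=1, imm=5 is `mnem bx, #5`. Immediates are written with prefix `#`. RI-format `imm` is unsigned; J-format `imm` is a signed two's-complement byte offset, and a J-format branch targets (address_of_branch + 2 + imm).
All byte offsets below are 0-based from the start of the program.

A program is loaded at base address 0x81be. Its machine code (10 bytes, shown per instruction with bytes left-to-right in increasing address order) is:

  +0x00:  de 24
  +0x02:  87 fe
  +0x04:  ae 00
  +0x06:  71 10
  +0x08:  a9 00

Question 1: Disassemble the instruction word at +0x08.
eor cx, ax

off 0x08: read a9 00 as big → 0xa900
  opcode bits[15:11]=0x15: eor/RR
  rd: (w>>7)&0xf=0x2 → cx
  rs: (w>>3)&0xf=0x0 → ax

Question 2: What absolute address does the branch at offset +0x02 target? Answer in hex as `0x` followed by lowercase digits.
off 0x02: read 87 fe as big → 0x87fe
  top 5b → 0x10 → bne [J]
  imm: (w>>0)&0x7ff=0x7fe (s11→-2) → #-2
  target = base 0x81be + off 0x02 + 2 + imm -2 = 0x81c0

0x81c0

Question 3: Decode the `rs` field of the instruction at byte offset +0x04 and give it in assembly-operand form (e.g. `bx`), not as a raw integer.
[04] ae 00 → 0xae00
  op=0xae00>>11=0x15 ⇒ eor (RR)
  rd@[10:7]=0xc ⇒ r12
  rs@[6:3]=0x0 ⇒ ax

ax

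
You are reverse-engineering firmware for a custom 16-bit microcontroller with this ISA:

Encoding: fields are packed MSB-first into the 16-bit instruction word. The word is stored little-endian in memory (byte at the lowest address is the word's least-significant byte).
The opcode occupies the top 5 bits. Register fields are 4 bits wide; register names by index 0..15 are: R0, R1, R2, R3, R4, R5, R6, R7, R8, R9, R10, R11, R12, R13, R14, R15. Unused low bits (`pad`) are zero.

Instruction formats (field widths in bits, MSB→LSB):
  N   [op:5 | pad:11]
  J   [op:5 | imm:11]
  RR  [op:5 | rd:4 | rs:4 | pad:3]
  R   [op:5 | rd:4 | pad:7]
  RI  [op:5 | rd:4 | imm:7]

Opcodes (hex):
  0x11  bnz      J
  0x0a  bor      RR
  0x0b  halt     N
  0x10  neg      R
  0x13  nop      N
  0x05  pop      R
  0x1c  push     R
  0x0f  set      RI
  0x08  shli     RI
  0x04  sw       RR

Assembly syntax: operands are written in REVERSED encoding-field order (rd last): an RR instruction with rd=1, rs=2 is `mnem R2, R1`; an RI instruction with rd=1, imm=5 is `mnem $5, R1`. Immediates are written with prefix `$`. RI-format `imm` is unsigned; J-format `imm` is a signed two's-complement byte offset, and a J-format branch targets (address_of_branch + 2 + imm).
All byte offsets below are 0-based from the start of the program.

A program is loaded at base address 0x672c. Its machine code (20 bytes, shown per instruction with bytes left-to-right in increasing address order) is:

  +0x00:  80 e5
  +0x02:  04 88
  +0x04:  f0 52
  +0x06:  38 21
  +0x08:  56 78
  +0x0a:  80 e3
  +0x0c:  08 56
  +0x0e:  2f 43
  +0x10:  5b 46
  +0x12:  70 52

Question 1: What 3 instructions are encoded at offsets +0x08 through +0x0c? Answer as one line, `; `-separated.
[08] 56 78 → 0x7856
  op=0x7856>>11=0xf ⇒ set (RI)
  rd@[10:7]=0x0 ⇒ R0
  imm@[6:0]=0x56 ⇒ $86
[0a] 80 e3 → 0xe380
  op=0xe380>>11=0x1c ⇒ push (R)
  rd@[10:7]=0x7 ⇒ R7
[0c] 08 56 → 0x5608
  op=0x5608>>11=0xa ⇒ bor (RR)
  rd@[10:7]=0xc ⇒ R12
  rs@[6:3]=0x1 ⇒ R1

set $86, R0; push R7; bor R1, R12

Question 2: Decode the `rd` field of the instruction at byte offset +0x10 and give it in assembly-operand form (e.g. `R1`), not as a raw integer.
@+10  little-endian(5b 46) = 0x465b
  op=0x465b>>11=0x8 ⇒ shli (RI)
  rd@[10:7]=0xc ⇒ R12
  imm@[6:0]=0x5b ⇒ $91

R12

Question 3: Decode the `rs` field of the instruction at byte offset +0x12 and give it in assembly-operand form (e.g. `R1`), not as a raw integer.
off 0x12: read 70 52 as little → 0x5270
  top 5b → 0xa → bor [RR]
  [10:7] rd=4 = R4
  [6:3] rs=14 = R14

R14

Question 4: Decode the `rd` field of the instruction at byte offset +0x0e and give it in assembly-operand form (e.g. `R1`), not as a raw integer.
R6

+0x0e: 2f 43 ⇒ word 0x432f (little)
  op=0x432f>>11=0x8 ⇒ shli (RI)
  rd@[10:7]=0x6 ⇒ R6
  imm@[6:0]=0x2f ⇒ $47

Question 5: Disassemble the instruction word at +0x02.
bnz $4

+0x02: 04 88 ⇒ word 0x8804 (little)
  op=0x8804>>11=0x11 ⇒ bnz (J)
  [10:0] imm=4 = $4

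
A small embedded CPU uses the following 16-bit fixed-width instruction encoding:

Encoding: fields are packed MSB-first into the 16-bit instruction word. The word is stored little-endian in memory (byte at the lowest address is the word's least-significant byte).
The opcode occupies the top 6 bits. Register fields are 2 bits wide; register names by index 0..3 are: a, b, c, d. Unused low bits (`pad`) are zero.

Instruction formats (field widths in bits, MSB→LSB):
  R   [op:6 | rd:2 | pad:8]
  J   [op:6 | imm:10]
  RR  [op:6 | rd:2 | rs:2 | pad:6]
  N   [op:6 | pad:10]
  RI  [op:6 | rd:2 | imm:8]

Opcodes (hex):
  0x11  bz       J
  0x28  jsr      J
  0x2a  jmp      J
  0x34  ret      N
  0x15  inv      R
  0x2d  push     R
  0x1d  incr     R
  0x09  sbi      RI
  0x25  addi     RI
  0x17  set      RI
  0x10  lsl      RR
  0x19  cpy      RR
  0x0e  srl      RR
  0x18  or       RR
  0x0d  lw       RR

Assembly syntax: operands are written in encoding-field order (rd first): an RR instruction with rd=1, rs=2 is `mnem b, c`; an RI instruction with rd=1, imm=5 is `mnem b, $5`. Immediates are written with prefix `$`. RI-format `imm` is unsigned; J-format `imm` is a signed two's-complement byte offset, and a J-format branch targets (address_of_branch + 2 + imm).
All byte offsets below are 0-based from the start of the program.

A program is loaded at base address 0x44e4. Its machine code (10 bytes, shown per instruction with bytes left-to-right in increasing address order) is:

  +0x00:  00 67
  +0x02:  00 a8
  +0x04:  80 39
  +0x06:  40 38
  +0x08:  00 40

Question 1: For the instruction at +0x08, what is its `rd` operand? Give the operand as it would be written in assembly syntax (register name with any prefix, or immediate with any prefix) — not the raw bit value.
a

off 0x08: read 00 40 as little → 0x4000
  op=0x4000>>10=0x10 ⇒ lsl (RR)
  rd@[9:8]=0x0 ⇒ a
  rs@[7:6]=0x0 ⇒ a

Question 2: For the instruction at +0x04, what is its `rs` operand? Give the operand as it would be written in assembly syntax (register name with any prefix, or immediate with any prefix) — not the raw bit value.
+0x04: 80 39 ⇒ word 0x3980 (little)
  op=0x3980>>10=0xe ⇒ srl (RR)
  rd: (w>>8)&0x3=0x1 → b
  rs: (w>>6)&0x3=0x2 → c

c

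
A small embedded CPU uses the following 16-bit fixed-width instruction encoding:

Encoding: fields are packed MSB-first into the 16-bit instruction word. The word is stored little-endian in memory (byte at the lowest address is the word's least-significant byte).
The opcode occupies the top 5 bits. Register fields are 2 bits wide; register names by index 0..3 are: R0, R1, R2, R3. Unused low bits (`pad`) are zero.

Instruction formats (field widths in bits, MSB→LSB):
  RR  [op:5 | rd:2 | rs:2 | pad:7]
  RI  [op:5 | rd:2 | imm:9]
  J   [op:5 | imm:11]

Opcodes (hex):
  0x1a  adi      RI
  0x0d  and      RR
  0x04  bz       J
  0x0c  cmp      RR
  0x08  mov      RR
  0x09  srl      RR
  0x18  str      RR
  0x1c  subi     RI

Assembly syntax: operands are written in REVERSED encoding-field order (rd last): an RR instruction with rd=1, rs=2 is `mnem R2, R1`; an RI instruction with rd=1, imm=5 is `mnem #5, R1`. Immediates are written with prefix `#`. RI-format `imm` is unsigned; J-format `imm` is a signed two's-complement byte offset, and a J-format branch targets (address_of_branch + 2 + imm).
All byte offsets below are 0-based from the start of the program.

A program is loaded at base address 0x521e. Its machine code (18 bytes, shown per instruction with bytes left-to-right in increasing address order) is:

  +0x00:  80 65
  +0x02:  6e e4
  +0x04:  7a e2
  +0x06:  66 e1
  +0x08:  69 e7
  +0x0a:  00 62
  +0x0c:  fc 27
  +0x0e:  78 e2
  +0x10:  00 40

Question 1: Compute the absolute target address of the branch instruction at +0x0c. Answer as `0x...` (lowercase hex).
off 0x0c: read fc 27 as little → 0x27fc
  opcode bits[15:11]=0x4: bz/J
  imm@[10:0]=0x7fc (s11→-4) ⇒ #-4
  target = base 0x521e + off 0x0c + 2 + imm -4 = 0x5228

0x5228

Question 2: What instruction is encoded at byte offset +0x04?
subi #122, R1

@+04  little-endian(7a e2) = 0xe27a
  opcode bits[15:11]=0x1c: subi/RI
  [10:9] rd=1 = R1
  [8:0] imm=122 = #122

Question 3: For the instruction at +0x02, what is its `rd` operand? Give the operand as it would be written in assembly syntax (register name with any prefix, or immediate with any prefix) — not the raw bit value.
R2

@+02  little-endian(6e e4) = 0xe46e
  top 5b → 0x1c → subi [RI]
  rd@[10:9]=0x2 ⇒ R2
  imm@[8:0]=0x6e ⇒ #110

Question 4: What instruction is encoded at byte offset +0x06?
subi #358, R0

@+06  little-endian(66 e1) = 0xe166
  opcode bits[15:11]=0x1c: subi/RI
  [10:9] rd=0 = R0
  [8:0] imm=358 = #358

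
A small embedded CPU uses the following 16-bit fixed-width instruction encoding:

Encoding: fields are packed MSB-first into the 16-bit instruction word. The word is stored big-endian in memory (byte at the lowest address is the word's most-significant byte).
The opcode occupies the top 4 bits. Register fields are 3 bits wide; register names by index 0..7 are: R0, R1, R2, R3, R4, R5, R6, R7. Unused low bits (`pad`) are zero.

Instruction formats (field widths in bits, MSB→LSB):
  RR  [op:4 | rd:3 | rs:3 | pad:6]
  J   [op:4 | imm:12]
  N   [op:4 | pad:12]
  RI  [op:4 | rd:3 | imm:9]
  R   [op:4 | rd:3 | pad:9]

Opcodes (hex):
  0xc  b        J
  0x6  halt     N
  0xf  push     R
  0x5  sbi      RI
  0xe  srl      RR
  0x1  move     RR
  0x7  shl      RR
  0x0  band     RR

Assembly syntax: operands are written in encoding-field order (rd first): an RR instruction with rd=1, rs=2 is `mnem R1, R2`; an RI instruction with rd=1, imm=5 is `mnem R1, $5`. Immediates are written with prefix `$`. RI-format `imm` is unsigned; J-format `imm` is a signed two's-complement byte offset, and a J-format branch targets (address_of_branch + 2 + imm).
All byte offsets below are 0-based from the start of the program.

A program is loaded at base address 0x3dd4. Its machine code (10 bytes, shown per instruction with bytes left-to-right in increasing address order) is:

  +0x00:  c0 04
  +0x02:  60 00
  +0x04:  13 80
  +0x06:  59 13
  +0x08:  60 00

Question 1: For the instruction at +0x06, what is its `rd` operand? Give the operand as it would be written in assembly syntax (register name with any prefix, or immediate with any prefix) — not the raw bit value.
R4

@+06  big-endian(59 13) = 0x5913
  top 4b → 0x5 → sbi [RI]
  rd: (w>>9)&0x7=0x4 → R4
  imm: (w>>0)&0x1ff=0x113 → $275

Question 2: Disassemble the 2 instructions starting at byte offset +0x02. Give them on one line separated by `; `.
@+02  big-endian(60 00) = 0x6000
  op=0x6000>>12=0x6 ⇒ halt (N)
@+04  big-endian(13 80) = 0x1380
  op=0x1380>>12=0x1 ⇒ move (RR)
  rd@[11:9]=0x1 ⇒ R1
  rs@[8:6]=0x6 ⇒ R6

halt; move R1, R6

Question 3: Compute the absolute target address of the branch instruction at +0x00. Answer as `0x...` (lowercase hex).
0x3dda

+0x00: c0 04 ⇒ word 0xc004 (big)
  top 4b → 0xc → b [J]
  imm: (w>>0)&0xfff=0x4 → $4
  target = base 0x3dd4 + off 0x00 + 2 + imm 4 = 0x3dda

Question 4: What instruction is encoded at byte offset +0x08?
halt

off 0x08: read 60 00 as big → 0x6000
  top 4b → 0x6 → halt [N]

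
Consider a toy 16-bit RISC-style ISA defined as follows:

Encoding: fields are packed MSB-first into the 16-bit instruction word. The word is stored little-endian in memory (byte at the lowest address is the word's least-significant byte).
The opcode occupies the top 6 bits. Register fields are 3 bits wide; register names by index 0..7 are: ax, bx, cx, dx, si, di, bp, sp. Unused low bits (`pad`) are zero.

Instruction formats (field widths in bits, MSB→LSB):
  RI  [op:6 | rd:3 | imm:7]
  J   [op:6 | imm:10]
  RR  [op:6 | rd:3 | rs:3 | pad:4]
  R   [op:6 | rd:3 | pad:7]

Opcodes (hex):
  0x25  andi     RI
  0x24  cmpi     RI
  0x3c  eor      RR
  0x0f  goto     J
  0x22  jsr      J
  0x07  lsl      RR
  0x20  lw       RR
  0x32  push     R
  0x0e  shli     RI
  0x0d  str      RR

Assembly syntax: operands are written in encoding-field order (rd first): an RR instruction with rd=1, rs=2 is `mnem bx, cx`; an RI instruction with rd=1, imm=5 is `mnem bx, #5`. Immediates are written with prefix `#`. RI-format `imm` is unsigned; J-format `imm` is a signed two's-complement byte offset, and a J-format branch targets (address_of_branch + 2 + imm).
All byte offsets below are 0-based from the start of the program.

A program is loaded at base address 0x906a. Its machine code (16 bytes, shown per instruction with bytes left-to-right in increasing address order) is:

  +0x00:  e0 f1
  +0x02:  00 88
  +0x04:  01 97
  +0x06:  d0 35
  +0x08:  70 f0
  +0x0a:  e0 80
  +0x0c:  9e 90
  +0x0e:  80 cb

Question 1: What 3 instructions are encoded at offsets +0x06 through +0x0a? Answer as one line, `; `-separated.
@+06  little-endian(d0 35) = 0x35d0
  op=0x35d0>>10=0xd ⇒ str (RR)
  rd: (w>>7)&0x7=0x3 → dx
  rs: (w>>4)&0x7=0x5 → di
@+08  little-endian(70 f0) = 0xf070
  op=0xf070>>10=0x3c ⇒ eor (RR)
  rd: (w>>7)&0x7=0x0 → ax
  rs: (w>>4)&0x7=0x7 → sp
@+0a  little-endian(e0 80) = 0x80e0
  op=0x80e0>>10=0x20 ⇒ lw (RR)
  rd: (w>>7)&0x7=0x1 → bx
  rs: (w>>4)&0x7=0x6 → bp

str dx, di; eor ax, sp; lw bx, bp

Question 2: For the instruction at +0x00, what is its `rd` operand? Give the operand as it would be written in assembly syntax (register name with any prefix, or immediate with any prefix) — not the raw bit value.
dx

off 0x00: read e0 f1 as little → 0xf1e0
  op=0xf1e0>>10=0x3c ⇒ eor (RR)
  rd@[9:7]=0x3 ⇒ dx
  rs@[6:4]=0x6 ⇒ bp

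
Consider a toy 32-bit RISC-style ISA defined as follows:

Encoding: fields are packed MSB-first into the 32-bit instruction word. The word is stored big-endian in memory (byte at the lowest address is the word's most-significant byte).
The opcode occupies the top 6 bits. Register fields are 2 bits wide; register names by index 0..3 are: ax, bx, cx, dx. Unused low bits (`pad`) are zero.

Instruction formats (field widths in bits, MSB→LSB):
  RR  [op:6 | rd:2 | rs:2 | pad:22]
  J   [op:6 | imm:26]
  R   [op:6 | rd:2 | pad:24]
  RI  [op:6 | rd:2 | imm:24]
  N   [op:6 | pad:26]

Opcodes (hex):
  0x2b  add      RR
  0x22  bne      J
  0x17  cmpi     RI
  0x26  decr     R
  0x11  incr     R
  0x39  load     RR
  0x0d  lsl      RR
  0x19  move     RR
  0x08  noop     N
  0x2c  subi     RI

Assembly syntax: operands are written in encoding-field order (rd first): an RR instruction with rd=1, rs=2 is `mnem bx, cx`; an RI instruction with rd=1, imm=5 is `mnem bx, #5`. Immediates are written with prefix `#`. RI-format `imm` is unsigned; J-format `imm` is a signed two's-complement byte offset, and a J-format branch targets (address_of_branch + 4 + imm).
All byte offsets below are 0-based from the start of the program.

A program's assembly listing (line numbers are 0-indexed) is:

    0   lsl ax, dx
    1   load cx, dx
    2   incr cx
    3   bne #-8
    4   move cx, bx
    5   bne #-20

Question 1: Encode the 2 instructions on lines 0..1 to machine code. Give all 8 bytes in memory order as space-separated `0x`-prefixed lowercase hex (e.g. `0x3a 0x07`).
L0: lsl op=0xd:6|rd=0:2|rs=3:2|pad=0:22 ⇒ 0x34c00000 ⇒ big 34 c0 00 00
L1: load op=0x39:6|rd=2:2|rs=3:2|pad=0:22 ⇒ 0xe6c00000 ⇒ big e6 c0 00 00

0x34 0xc0 0x00 0x00 0xe6 0xc0 0x00 0x00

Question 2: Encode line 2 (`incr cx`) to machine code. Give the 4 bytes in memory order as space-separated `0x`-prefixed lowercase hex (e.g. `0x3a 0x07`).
0x46 0x00 0x00 0x00

2. incr fields op=0x11:6|rd=2:2|pad=0:24 → word 46000000h → 46 00 00 00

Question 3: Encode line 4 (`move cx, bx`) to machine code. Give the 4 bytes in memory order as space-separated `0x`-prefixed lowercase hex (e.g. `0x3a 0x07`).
0x66 0x40 0x00 0x00

line 4 (move): pack op=0x19:6|rd=2:2|rs=1:2|pad=0:22 = 0x66400000; big→ 66 40 00 00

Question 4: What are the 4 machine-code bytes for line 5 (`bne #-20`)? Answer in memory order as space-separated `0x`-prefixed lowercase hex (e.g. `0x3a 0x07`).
0x8b 0xff 0xff 0xec

line 5 (bne): pack op=0x22:6|imm=-20:26 = 0x8bffffec; big→ 8b ff ff ec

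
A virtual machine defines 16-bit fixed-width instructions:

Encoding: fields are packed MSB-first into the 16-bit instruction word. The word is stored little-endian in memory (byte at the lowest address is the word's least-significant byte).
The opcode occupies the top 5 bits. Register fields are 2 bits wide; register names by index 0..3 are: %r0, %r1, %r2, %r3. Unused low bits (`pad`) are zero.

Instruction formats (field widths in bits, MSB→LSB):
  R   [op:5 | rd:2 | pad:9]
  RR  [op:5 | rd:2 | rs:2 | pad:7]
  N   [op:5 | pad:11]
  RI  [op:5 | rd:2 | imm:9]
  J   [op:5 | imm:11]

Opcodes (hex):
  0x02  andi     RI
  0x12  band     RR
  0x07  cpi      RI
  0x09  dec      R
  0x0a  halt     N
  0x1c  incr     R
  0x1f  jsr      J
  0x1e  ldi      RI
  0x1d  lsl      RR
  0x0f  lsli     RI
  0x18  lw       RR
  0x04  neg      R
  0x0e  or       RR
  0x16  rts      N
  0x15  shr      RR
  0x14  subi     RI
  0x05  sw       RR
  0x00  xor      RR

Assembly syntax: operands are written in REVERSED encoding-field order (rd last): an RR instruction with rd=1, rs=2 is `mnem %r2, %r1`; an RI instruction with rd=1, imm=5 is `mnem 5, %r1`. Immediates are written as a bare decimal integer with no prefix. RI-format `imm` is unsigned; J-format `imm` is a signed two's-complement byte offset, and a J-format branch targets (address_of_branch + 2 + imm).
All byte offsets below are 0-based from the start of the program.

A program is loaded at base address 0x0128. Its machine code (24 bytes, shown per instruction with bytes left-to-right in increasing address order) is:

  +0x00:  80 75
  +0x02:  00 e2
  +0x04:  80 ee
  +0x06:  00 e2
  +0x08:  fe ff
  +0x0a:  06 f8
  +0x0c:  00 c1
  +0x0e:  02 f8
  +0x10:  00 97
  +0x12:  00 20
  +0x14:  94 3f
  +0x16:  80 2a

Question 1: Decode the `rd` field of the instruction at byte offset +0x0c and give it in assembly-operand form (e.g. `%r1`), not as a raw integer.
[0c] 00 c1 → 0xc100
  op=0xc100>>11=0x18 ⇒ lw (RR)
  [10:9] rd=0 = %r0
  [8:7] rs=2 = %r2

%r0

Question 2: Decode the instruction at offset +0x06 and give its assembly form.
+0x06: 00 e2 ⇒ word 0xe200 (little)
  op=0xe200>>11=0x1c ⇒ incr (R)
  rd@[10:9]=0x1 ⇒ %r1

incr %r1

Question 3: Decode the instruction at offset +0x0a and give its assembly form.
jsr 6

@+0a  little-endian(06 f8) = 0xf806
  opcode bits[15:11]=0x1f: jsr/J
  imm@[10:0]=0x6 ⇒ 6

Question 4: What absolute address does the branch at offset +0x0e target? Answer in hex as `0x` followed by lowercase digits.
@+0e  little-endian(02 f8) = 0xf802
  top 5b → 0x1f → jsr [J]
  imm: (w>>0)&0x7ff=0x2 → 2
  target = base 0x0128 + off 0x0e + 2 + imm 2 = 0x013a

0x013a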